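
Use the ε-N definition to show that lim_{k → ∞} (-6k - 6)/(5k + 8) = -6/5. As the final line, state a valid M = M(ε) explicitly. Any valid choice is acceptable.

M = (18/25)/ε

Suppose ε > 0. For k ≥ 1, |(-6k - 6)/(5k + 8) + 6/5| = |18|/(5(5k + 8)) = 18/(5(5k + 8)).
Since 5k + 8 ≥ 5k for k ≥ 1, this is ≤ 18/(5·5k) = (18/25)/k.
So |(-6k - 6)/(5k + 8) + 6/5| < ε whenever k > (18/25)/ε.
Take M = (18/25)/ε. If k > M then |(-6k - 6)/(5k + 8) + 6/5| ≤ (18/25)/k < ε.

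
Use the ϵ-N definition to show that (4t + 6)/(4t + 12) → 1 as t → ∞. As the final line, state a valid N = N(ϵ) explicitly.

N = (3/2)/ϵ

Let ϵ > 0 be given. We seek N > 0 such that t > N implies |(4t + 6)/(4t + 12) − 1| < ϵ.
(4t + 6)/(4t + 12) − 1 = (4(4t + 6) − 4(4t + 12)) / (4(4t + 12)) = -24/(4(4t + 12)).
For t > 0 we have 4t + 12 > 4t, so |(4t + 6)/(4t + 12) − 1| = 24/(4(4t + 12)) < 24/(4·4t) = (3/2)/t.
Thus |(4t + 6)/(4t + 12) − 1| < ϵ whenever t > (3/2)/ϵ.
Take N = (3/2)/ϵ. If t > N then |(4t + 6)/(4t + 12) − 1| < (3/2)/t < ϵ.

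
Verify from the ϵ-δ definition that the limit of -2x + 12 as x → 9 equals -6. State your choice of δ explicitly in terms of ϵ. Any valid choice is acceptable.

Fix ϵ > 0. We need δ > 0 so that 0 < |x − 9| < δ implies |(-2x + 12) + 6| < ϵ.
Since (-2x + 12) + 6 = -2(x − 9), we have |(-2x + 12) + 6| = 2|x − 9|.
Thus it suffices that |x − 9| < ϵ/2.
Choosing δ = ϵ/2 gives |(-2x + 12) + 6| = 2|x − 9| < ϵ whenever |x − 9| < δ.

δ = ϵ/2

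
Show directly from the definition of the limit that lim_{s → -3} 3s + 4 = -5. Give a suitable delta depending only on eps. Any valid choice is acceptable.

Fix eps > 0. We need delta > 0 so that 0 < |s + 3| < delta implies |(3s + 4) + 5| < eps.
|(3s + 4) + 5| = |3s + 9| = 3|s + 3|.
Thus it suffices that |s + 3| < eps/3.
Choosing delta = eps/3 gives |(3s + 4) + 5| = 3|s + 3| < eps whenever |s + 3| < delta.

delta = eps/3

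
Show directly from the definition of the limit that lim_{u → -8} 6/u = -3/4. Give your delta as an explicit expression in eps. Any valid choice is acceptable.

delta = min(4, (16/3)eps)

Let eps > 0. We seek delta > 0 such that 0 < |u + 8| < delta implies |6/u + 3/4| < eps.
|6/u + 3/4| = 6·|-8 − u|/(8·|u|) = 6|u + 8|/(8|u|).
Require delta ≤ 4 so that |u| > 8 − 4 = 4, hence 8|u| > 32.
Then |6/u + 3/4| < 6|u + 8|/32, which is < eps when |u + 8| < (16/3)eps.
Take delta = min(4, (16/3)eps). Then 0 < |u + 8| < delta gives both |u + 8| < 4 and |u + 8| < (16/3)eps, so |6/u + 3/4| < eps.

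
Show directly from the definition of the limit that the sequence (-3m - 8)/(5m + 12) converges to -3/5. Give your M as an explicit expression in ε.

Let ε > 0. For m ≥ 1, |(-3m - 8)/(5m + 12) + 3/5| = |-4|/(5(5m + 12)) = 4/(5(5m + 12)).
Since 5m + 12 ≥ 5m for m ≥ 1, this is ≤ 4/(5·5m) = (4/25)/m.
So |(-3m - 8)/(5m + 12) + 3/5| < ε whenever m > (4/25)/ε.
Take M = (4/25)/ε. If m > M then |(-3m - 8)/(5m + 12) + 3/5| ≤ (4/25)/m < ε.

M = (4/25)/ε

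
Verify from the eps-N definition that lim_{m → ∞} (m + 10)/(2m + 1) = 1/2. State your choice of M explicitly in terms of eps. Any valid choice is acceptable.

Let eps > 0. For m ≥ 1, |(m + 10)/(2m + 1) − (1/2)| = |19|/(2(2m + 1)) = 19/(2(2m + 1)).
Since 2m + 1 ≥ 2m for m ≥ 1, this is ≤ 19/(2·2m) = (19/4)/m.
So |(m + 10)/(2m + 1) − (1/2)| < eps whenever m > (19/4)/eps.
Take M = (19/4)/eps. If m > M then |(m + 10)/(2m + 1) − (1/2)| ≤ (19/4)/m < eps.

M = (19/4)/eps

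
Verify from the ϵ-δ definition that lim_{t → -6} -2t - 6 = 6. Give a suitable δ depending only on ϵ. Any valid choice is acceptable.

δ = ϵ/2

Let ϵ > 0 be given. We need δ > 0 so that 0 < |t + 6| < δ implies |(-2t - 6) − 6| < ϵ.
|(-2t - 6) − 6| = |-2t - 12| = 2|t + 6|.
So 2|t + 6| < ϵ exactly when |t + 6| < ϵ/2.
Choosing δ = ϵ/2 gives |(-2t - 6) − 6| = 2|t + 6| < ϵ whenever |t + 6| < δ.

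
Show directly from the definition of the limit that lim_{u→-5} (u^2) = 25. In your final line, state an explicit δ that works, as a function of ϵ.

δ = min(1, ϵ/11)

Let ϵ > 0 be given. We seek δ > 0 with 0 < |u + 5| < δ ⇒ |u^2 − 25| < ϵ.
Factor: u^2 − 25 = (u + 5)(u - 5), so |u^2 − 25| = |u + 5|·|u - 5|.
Impose δ ≤ 1 so that |u| < 6; then |u - 5| ≤ 11.
Hence |u^2 − 25| ≤ 11|u + 5|, which is < ϵ once |u + 5| < ϵ/11.
Take δ = min(1, ϵ/11). If 0 < |u + 5| < δ then both bounds hold and |u^2 − 25| ≤ 11|u + 5| < 11·(ϵ/11) = ϵ.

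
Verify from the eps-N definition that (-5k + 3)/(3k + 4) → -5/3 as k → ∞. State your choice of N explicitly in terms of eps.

Let eps > 0 be given. For k ≥ 1, |(-5k + 3)/(3k + 4) + 5/3| = |29|/(3(3k + 4)) = 29/(3(3k + 4)).
Since 3k + 4 ≥ 3k for k ≥ 1, this is ≤ 29/(3·3k) = (29/9)/k.
So |(-5k + 3)/(3k + 4) + 5/3| < eps whenever k > (29/9)/eps.
Take N = (29/9)/eps. If k > N then |(-5k + 3)/(3k + 4) + 5/3| ≤ (29/9)/k < eps.

N = (29/9)/eps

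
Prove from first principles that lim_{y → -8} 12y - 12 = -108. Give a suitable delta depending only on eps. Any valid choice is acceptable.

Fix eps > 0. We need delta > 0 so that 0 < |y + 8| < delta implies |(12y - 12) + 108| < eps.
Since (12y - 12) + 108 = 12(y + 8), we have |(12y - 12) + 108| = 12|y + 8|.
Thus it suffices that |y + 8| < eps/12.
Choosing delta = eps/12 gives |(12y - 12) + 108| = 12|y + 8| < eps whenever |y + 8| < delta.

delta = eps/12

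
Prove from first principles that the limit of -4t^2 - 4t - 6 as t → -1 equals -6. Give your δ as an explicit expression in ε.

δ = min(1, ε/8)

Let ε > 0 be given. We want δ > 0 such that 0 < |t + 1| < δ implies |(-4t^2 - 4t - 6) + 6| < ε.
(-4t^2 - 4t - 6) + 6 = -4t^2 - 4t = (t + 1)(-4t).
So |(-4t^2 - 4t - 6) + 6| = |t + 1|·|-4t|.
Assume first that |t + 1| < 1, so |t| < 2. Then |-4t| ≤ 4·2 = 8.
Hence |(-4t^2 - 4t - 6) + 6| ≤ 8|t + 1| < ε provided |t + 1| < ε/8.
Take δ = min(1, ε/8). Then 0 < |t + 1| < δ gives both |t + 1| < 1 and |t + 1| < ε/8, so |(-4t^2 - 4t - 6) + 6| < ε.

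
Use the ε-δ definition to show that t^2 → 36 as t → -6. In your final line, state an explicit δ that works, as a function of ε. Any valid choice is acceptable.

δ = min(2, ε/14)

Let ε > 0 be given. We seek δ > 0 with 0 < |t + 6| < δ ⇒ |t^2 − 36| < ε.
Factor: t^2 − 36 = (t + 6)(t - 6), so |t^2 − 36| = |t + 6|·|t - 6|.
Impose δ ≤ 2 so that |t| < 8; then |t - 6| ≤ 14.
Hence |t^2 − 36| ≤ 14|t + 6|, which is < ε once |t + 6| < ε/14.
Take δ = min(2, ε/14). If 0 < |t + 6| < δ then both bounds hold and |t^2 − 36| ≤ 14|t + 6| < 14·(ε/14) = ε.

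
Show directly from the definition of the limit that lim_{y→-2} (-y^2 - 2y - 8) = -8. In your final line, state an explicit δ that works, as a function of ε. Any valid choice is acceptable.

δ = min(1, ε/3)

Suppose ε > 0. We want δ > 0 such that 0 < |y + 2| < δ implies |(-y^2 - 2y - 8) + 8| < ε.
(-y^2 - 2y - 8) + 8 = -y^2 - 2y = (y + 2)(-y).
So |(-y^2 - 2y - 8) + 8| = |y + 2|·|-y|.
Assume first that |y + 2| < 1, so |y| < 3. Then |-y| ≤ 3 = 3.
Hence |(-y^2 - 2y - 8) + 8| ≤ 3|y + 2| < ε provided |y + 2| < ε/3.
Take δ = min(1, ε/3). Then 0 < |y + 2| < δ gives both |y + 2| < 1 and |y + 2| < ε/3, so |(-y^2 - 2y - 8) + 8| < ε.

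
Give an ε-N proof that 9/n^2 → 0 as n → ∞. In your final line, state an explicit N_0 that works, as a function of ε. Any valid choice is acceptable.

N_0 = (9/ε)^{1/2}

Let ε > 0 be given. For n ≥ 1, |9/n^2 − 0| = 9/n^2.
9/n^2 < ε ⇔ n^2 > 9/ε ⇔ n > (9/ε)^{1/2}.
Take N_0 = (9/ε)^{1/2}. Then n > N_0 implies 9/n^2 < ε.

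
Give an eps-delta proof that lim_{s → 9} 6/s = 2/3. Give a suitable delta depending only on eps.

Suppose eps > 0. We seek delta > 0 such that 0 < |s − 9| < delta implies |6/s − (2/3)| < eps.
|6/s − (2/3)| = 6·|9 − s|/(9·|s|) = 6|s − 9|/(9|s|).
Restrict delta ≤ 9/2. Then |s − 9| < 9/2 gives |s| > 9/2, so 9|s| > 81/2.
Then |6/s − (2/3)| < 6|s − 9|/(81/2), which is < eps when |s − 9| < (27/4)eps.
Take delta = min(9/2, (27/4)eps). Then 0 < |s − 9| < delta gives both |s − 9| < 9/2 and |s − 9| < (27/4)eps, so |6/s − (2/3)| < eps.

delta = min(9/2, (27/4)eps)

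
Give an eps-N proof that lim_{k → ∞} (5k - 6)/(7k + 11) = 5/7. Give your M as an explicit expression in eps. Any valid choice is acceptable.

Let eps > 0. For k ≥ 1, |(5k - 6)/(7k + 11) − (5/7)| = |-97|/(7(7k + 11)) = 97/(7(7k + 11)).
Since 7k + 11 ≥ 7k for k ≥ 1, this is ≤ 97/(7·7k) = (97/49)/k.
So |(5k - 6)/(7k + 11) − (5/7)| < eps whenever k > (97/49)/eps.
Take M = (97/49)/eps. If k > M then |(5k - 6)/(7k + 11) − (5/7)| ≤ (97/49)/k < eps.

M = (97/49)/eps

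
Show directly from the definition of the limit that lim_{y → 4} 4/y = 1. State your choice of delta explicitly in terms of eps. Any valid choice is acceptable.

Let eps > 0. We seek delta > 0 such that 0 < |y − 4| < delta implies |4/y − 1| < eps.
|4/y − 1| = 4·|4 − y|/(4·|y|) = 4|y − 4|/(4|y|).
Require delta ≤ 2 so that |y| > 4 − 2 = 2, hence 4|y| > 8.
Then |4/y − 1| < 4|y − 4|/8, which is < eps when |y − 4| < 2eps.
Take delta = min(2, 2eps). Then 0 < |y − 4| < delta gives both |y − 4| < 2 and |y − 4| < 2eps, so |4/y − 1| < eps.

delta = min(2, 2eps)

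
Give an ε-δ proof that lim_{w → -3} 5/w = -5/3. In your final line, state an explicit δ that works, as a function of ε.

δ = min(3/2, (9/10)ε)

Let ε > 0 be given. We seek δ > 0 such that 0 < |w + 3| < δ implies |5/w + 5/3| < ε.
|5/w + 5/3| = 5·|-3 − w|/(3·|w|) = 5|w + 3|/(3|w|).
Restrict δ ≤ 3/2. Then |w + 3| < 3/2 gives |w| > 3/2, so 3|w| > 9/2.
Then |5/w + 5/3| < 5|w + 3|/(9/2), which is < ε when |w + 3| < (9/10)ε.
Take δ = min(3/2, (9/10)ε). Then 0 < |w + 3| < δ gives both |w + 3| < 3/2 and |w + 3| < (9/10)ε, so |5/w + 5/3| < ε.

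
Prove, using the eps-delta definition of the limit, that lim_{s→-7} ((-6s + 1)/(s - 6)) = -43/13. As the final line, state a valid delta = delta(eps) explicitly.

Fix eps > 0. We want delta > 0 with 0 < |s + 7| < delta ⇒ |(-6s + 1)/(s - 6) + 43/13| < eps.
Combining over a common denominator, (-6s + 1)/(s - 6) + 43/13 = [(-6s + 1)·(-13) − 43·(s - 6)] / [(-13)·(s - 6)] = 35(s + 7) / ((-13)(s - 6)).
So |(-6s + 1)/(s - 6) + 43/13| = 35|s + 7| / (13·|s − 6|).
Require delta ≤ 13/2, so |s − 6| ≥ |-13| − |s + 7| > 13 − 13/2 = 13/2.
Hence |(-6s + 1)/(s - 6) + 43/13| < 35|s + 7|/(13·(13/2)) = (70/169)|s + 7|, which is < eps once |s + 7| < (169/70)eps.
Take delta = min(13/2, (169/70)eps). Then 0 < |s + 7| < delta forces both bounds, so |(-6s + 1)/(s - 6) + 43/13| < eps.

delta = min(13/2, (169/70)eps)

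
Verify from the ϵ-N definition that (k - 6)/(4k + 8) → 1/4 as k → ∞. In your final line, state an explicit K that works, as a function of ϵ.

K = 2/ϵ

Fix ϵ > 0. For k ≥ 1, |(k - 6)/(4k + 8) − (1/4)| = |-32|/(4(4k + 8)) = 32/(4(4k + 8)).
Since 4k + 8 ≥ 4k for k ≥ 1, this is ≤ 32/(4·4k) = 2/k.
So |(k - 6)/(4k + 8) − (1/4)| < ϵ whenever k > 2/ϵ.
Take K = 2/ϵ. If k > K then |(k - 6)/(4k + 8) − (1/4)| ≤ 2/k < ϵ.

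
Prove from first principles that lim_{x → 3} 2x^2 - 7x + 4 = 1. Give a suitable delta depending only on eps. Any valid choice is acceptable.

Let eps > 0. We want delta > 0 such that 0 < |x − 3| < delta implies |(2x^2 - 7x + 4) − 1| < eps.
(2x^2 - 7x + 4) − 1 = 2x^2 - 7x + 3 = (x − 3)(2x - 1).
So |(2x^2 - 7x + 4) − 1| = |x − 3|·|2x - 1|.
Assume first that |x − 3| < 2, so |x| < 5. Then |2x - 1| ≤ 2·5 + 1 = 11.
Hence |(2x^2 - 7x + 4) − 1| ≤ 11|x − 3| < eps provided |x − 3| < eps/11.
Take delta = min(2, eps/11). Then 0 < |x − 3| < delta gives both |x − 3| < 2 and |x − 3| < eps/11, so |(2x^2 - 7x + 4) − 1| < eps.

delta = min(2, eps/11)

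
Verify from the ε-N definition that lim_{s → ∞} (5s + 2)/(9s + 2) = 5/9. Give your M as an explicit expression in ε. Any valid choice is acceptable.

Let ε > 0 be given. We seek M > 0 such that s > M implies |(5s + 2)/(9s + 2) − (5/9)| < ε.
(5s + 2)/(9s + 2) − (5/9) = (9(5s + 2) − 5(9s + 2)) / (9(9s + 2)) = 8/(9(9s + 2)).
For s > 0 we have 9s + 2 > 9s, so |(5s + 2)/(9s + 2) − (5/9)| = 8/(9(9s + 2)) < 8/(9·9s) = (8/81)/s.
Thus |(5s + 2)/(9s + 2) − (5/9)| < ε whenever s > (8/81)/ε.
Take M = (8/81)/ε. If s > M then |(5s + 2)/(9s + 2) − (5/9)| < (8/81)/s < ε.

M = (8/81)/ε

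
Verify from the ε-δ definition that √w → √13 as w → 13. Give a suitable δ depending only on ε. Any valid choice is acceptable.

δ = min(13, √13·ε)

Let ε > 0 be given. We want δ > 0 such that 0 < |w − 13| < δ implies |√w − √13| < ε.
Multiplying by the conjugate, |√w − √13| = |w − 13|/(√w + √13).
Restrict δ ≤ 13 so that |w − 13| < 13 forces w > 0, and then √w + √13 > √13.
Hence |√w − √13| < |w − 13|/√13, which is < ε once |w − 13| < √13·ε.
Take δ = min(13, √13·ε). If 0 < |w − 13| < δ then w > 0 and |√w − √13| < |w − 13|/√13 < ε.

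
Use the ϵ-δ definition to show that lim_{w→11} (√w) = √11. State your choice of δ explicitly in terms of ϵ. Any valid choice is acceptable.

Let ϵ > 0 be given. We want δ > 0 such that 0 < |w − 11| < δ implies |√w − √11| < ϵ.
Rationalise: √w − √11 = (w − 11)/(√w + √11), so |√w − √11| = |w − 11|/(√w + √11).
Restrict δ ≤ 11 so that |w − 11| < 11 forces w > 0, and then √w + √11 > √11.
Hence |√w − √11| < |w − 11|/√11, which is < ϵ once |w − 11| < √11·ϵ.
Take δ = min(11, √11·ϵ). If 0 < |w − 11| < δ then w > 0 and |√w − √11| < |w − 11|/√11 < ϵ.

δ = min(11, √11·ϵ)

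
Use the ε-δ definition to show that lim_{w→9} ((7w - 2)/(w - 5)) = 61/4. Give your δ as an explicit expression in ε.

Let ε > 0 be given. We want δ > 0 with 0 < |w − 9| < δ ⇒ |(7w - 2)/(w - 5) − (61/4)| < ε.
Combining over a common denominator, (7w - 2)/(w - 5) − (61/4) = [(7w - 2)·4 − 61·(w - 5)] / [4·(w - 5)] = -33(w − 9) / (4(w - 5)).
So |(7w - 2)/(w - 5) − (61/4)| = 33|w − 9| / (4·|w − 5|).
Restrict δ ≤ 2. Then |w − 9| < 2 gives |w − 5| = |(w − 9) + 4| ≥ 4 − 2 = 2.
Hence |(7w - 2)/(w - 5) − (61/4)| < 33|w − 9|/(4·2) = (33/8)|w − 9|, which is < ε once |w − 9| < (8/33)ε.
Take δ = min(2, (8/33)ε). Then 0 < |w − 9| < δ forces both bounds, so |(7w - 2)/(w - 5) − (61/4)| < ε.

δ = min(2, (8/33)ε)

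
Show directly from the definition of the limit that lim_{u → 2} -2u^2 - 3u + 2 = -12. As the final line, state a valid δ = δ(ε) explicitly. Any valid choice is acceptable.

δ = min(1, ε/13)

Let ε > 0 be given. We want δ > 0 such that 0 < |u − 2| < δ implies |(-2u^2 - 3u + 2) + 12| < ε.
(-2u^2 - 3u + 2) + 12 = -2u^2 - 3u + 14 = (u − 2)(-2u - 7).
So |(-2u^2 - 3u + 2) + 12| = |u − 2|·|-2u - 7|.
Assume first that |u − 2| < 1, so |u| < 3. Then |-2u - 7| ≤ 2·3 + 7 = 13.
Hence |(-2u^2 - 3u + 2) + 12| ≤ 13|u − 2| < ε provided |u − 2| < ε/13.
Choosing δ = min(1, ε/13) ensures both conditions, hence |(-2u^2 - 3u + 2) + 12| < ε.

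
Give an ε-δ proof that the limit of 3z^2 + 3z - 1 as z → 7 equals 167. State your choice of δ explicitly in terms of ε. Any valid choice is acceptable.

Let ε > 0 be given. We want δ > 0 such that 0 < |z − 7| < δ implies |(3z^2 + 3z - 1) − 167| < ε.
(3z^2 + 3z - 1) − 167 = 3z^2 + 3z - 168 = (z − 7)(3z + 24).
So |(3z^2 + 3z - 1) − 167| = |z − 7|·|3z + 24|.
Require δ ≤ 1. Then |z − 7| < 1 gives |z| < 8, and by the triangle inequality |3z + 24| ≤ 3·8 + 24 = 48.
Hence |(3z^2 + 3z - 1) − 167| ≤ 48|z − 7| < ε provided |z − 7| < ε/48.
Choosing δ = min(1, ε/48) ensures both conditions, hence |(3z^2 + 3z - 1) − 167| < ε.

δ = min(1, ε/48)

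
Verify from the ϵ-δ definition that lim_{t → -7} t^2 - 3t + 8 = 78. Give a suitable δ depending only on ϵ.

δ = min(1, ϵ/18)

Fix ϵ > 0. We want δ > 0 such that 0 < |t + 7| < δ implies |(t^2 - 3t + 8) − 78| < ϵ.
(t^2 - 3t + 8) − 78 = t^2 - 3t - 70 = (t + 7)(t - 10).
So |(t^2 - 3t + 8) − 78| = |t + 7|·|t - 10|.
Assume first that |t + 7| < 1, so |t| < 8. Then |t - 10| ≤ 8 + 10 = 18.
Hence |(t^2 - 3t + 8) − 78| ≤ 18|t + 7| < ϵ provided |t + 7| < ϵ/18.
Take δ = min(1, ϵ/18). Then 0 < |t + 7| < δ gives both |t + 7| < 1 and |t + 7| < ϵ/18, so |(t^2 - 3t + 8) − 78| < ϵ.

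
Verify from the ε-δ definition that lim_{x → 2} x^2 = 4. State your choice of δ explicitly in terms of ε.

Let ε > 0 be given. We seek δ > 0 with 0 < |x − 2| < δ ⇒ |x^2 − 4| < ε.
Factor: x^2 − 4 = (x − 2)(x + 2), so |x^2 − 4| = |x − 2|·|x + 2|.
Impose δ ≤ 2 so that |x| < 4; then |x + 2| ≤ 6.
Hence |x^2 − 4| ≤ 6|x − 2|, which is < ε once |x − 2| < ε/6.
Take δ = min(2, ε/6). If 0 < |x − 2| < δ then both bounds hold and |x^2 − 4| ≤ 6|x − 2| < 6·(ε/6) = ε.

δ = min(2, ε/6)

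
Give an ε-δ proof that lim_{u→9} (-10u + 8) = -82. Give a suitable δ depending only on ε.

δ = ε/10

Let ε > 0. We need δ > 0 so that 0 < |u − 9| < δ implies |(-10u + 8) + 82| < ε.
Since (-10u + 8) + 82 = -10(u − 9), we have |(-10u + 8) + 82| = 10|u − 9|.
Thus it suffices that |u − 9| < ε/10.
Take δ = ε/10. If 0 < |u − 9| < δ then |(-10u + 8) + 82| = 10|u − 9| < 10·(ε/10) = ε.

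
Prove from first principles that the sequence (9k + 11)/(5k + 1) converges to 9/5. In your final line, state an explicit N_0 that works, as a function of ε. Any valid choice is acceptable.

N_0 = (46/25)/ε

Fix ε > 0. For k ≥ 1, |(9k + 11)/(5k + 1) − (9/5)| = |46|/(5(5k + 1)) = 46/(5(5k + 1)).
Since 5k + 1 ≥ 5k for k ≥ 1, this is ≤ 46/(5·5k) = (46/25)/k.
So |(9k + 11)/(5k + 1) − (9/5)| < ε whenever k > (46/25)/ε.
Take N_0 = (46/25)/ε. If k > N_0 then |(9k + 11)/(5k + 1) − (9/5)| ≤ (46/25)/k < ε.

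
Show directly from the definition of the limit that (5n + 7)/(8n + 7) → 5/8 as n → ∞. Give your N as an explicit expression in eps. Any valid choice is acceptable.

N = (21/64)/eps

Let eps > 0. For n ≥ 1, |(5n + 7)/(8n + 7) − (5/8)| = |21|/(8(8n + 7)) = 21/(8(8n + 7)).
Since 8n + 7 ≥ 8n for n ≥ 1, this is ≤ 21/(8·8n) = (21/64)/n.
So |(5n + 7)/(8n + 7) − (5/8)| < eps whenever n > (21/64)/eps.
Take N = (21/64)/eps. If n > N then |(5n + 7)/(8n + 7) − (5/8)| ≤ (21/64)/n < eps.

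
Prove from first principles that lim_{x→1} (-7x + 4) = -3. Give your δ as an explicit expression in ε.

Let ε > 0. We need δ > 0 so that 0 < |x − 1| < δ implies |(-7x + 4) + 3| < ε.
Since (-7x + 4) + 3 = -7(x − 1), we have |(-7x + 4) + 3| = 7|x − 1|.
So 7|x − 1| < ε exactly when |x − 1| < ε/7.
Take δ = ε/7. If 0 < |x − 1| < δ then |(-7x + 4) + 3| = 7|x − 1| < 7·(ε/7) = ε.

δ = ε/7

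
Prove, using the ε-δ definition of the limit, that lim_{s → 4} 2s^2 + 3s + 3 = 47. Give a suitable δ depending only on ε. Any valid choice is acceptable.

Let ε > 0 be given. We want δ > 0 such that 0 < |s − 4| < δ implies |(2s^2 + 3s + 3) − 47| < ε.
(2s^2 + 3s + 3) − 47 = 2s^2 + 3s - 44 = (s − 4)(2s + 11).
So |(2s^2 + 3s + 3) − 47| = |s − 4|·|2s + 11|.
Assume first that |s − 4| < 2, so |s| < 6. Then |2s + 11| ≤ 2·6 + 11 = 23.
Hence |(2s^2 + 3s + 3) − 47| ≤ 23|s − 4| < ε provided |s − 4| < ε/23.
Take δ = min(2, ε/23). Then 0 < |s − 4| < δ gives both |s − 4| < 2 and |s − 4| < ε/23, so |(2s^2 + 3s + 3) − 47| < ε.

δ = min(2, ε/23)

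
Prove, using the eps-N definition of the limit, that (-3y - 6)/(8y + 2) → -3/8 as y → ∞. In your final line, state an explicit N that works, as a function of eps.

Fix eps > 0. We seek N > 0 such that y > N implies |(-3y - 6)/(8y + 2) + 3/8| < eps.
(-3y - 6)/(8y + 2) + 3/8 = (8(-3y - 6) − (-3)(8y + 2)) / (8(8y + 2)) = -42/(8(8y + 2)).
For y > 0 we have 8y + 2 > 8y, so |(-3y - 6)/(8y + 2) + 3/8| = 42/(8(8y + 2)) < 42/(8·8y) = (21/32)/y.
Thus |(-3y - 6)/(8y + 2) + 3/8| < eps whenever y > (21/32)/eps.
Take N = (21/32)/eps. If y > N then |(-3y - 6)/(8y + 2) + 3/8| < (21/32)/y < eps.

N = (21/32)/eps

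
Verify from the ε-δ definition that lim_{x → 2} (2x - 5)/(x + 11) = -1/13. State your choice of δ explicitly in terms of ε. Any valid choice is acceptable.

Fix ε > 0. We want δ > 0 with 0 < |x − 2| < δ ⇒ |(2x - 5)/(x + 11) + 1/13| < ε.
Combining over a common denominator, (2x - 5)/(x + 11) + 1/13 = [(2x - 5)·13 − (-1)·(x + 11)] / [13·(x + 11)] = 27(x − 2) / (13(x + 11)).
So |(2x - 5)/(x + 11) + 1/13| = 27|x − 2| / (13·|x + 11|).
Restrict δ ≤ 13/2. Then |x − 2| < 13/2 gives |x + 11| = |(x − 2) + 13| ≥ 13 − 13/2 = 13/2.
Hence |(2x - 5)/(x + 11) + 1/13| < 27|x − 2|/(13·(13/2)) = (54/169)|x − 2|, which is < ε once |x − 2| < (169/54)ε.
Take δ = min(13/2, (169/54)ε). Then 0 < |x − 2| < δ forces both bounds, so |(2x - 5)/(x + 11) + 1/13| < ε.

δ = min(13/2, (169/54)ε)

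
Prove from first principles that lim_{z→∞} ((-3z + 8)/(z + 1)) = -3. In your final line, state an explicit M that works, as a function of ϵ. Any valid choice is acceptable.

M = 11/ϵ

Fix ϵ > 0. We seek M > 0 such that z > M implies |(-3z + 8)/(z + 1) + 3| < ϵ.
(-3z + 8)/(z + 1) + 3 = ((-3z + 8) − (-3)(z + 1)) / ((z + 1)) = 11/((z + 1)).
For z > 0 we have z + 1 > z, so |(-3z + 8)/(z + 1) + 3| = 11/((z + 1)) < 11/(z) = 11/z.
Thus |(-3z + 8)/(z + 1) + 3| < ϵ whenever z > 11/ϵ.
Take M = 11/ϵ. If z > M then |(-3z + 8)/(z + 1) + 3| < 11/z < ϵ.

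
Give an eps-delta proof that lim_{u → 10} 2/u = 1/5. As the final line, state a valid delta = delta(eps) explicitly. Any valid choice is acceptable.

Suppose eps > 0. We seek delta > 0 such that 0 < |u − 10| < delta implies |2/u − (1/5)| < eps.
|2/u − (1/5)| = 2·|10 − u|/(10·|u|) = 2|u − 10|/(10|u|).
Require delta ≤ 5 so that |u| > 10 − 5 = 5, hence 10|u| > 50.
Then |2/u − (1/5)| < 2|u − 10|/50, which is < eps when |u − 10| < 25eps.
Take delta = min(5, 25eps). Then 0 < |u − 10| < delta gives both |u − 10| < 5 and |u − 10| < 25eps, so |2/u − (1/5)| < eps.

delta = min(5, 25eps)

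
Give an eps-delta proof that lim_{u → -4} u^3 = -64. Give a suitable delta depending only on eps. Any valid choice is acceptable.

delta = min(2, eps/76)

Fix eps > 0. We seek delta > 0 with 0 < |u + 4| < delta ⇒ |u^3 + 64| < eps.
Factor: u^3 + 64 = (u + 4)(u^2 - 4u + 16), so |u^3 + 64| = |u + 4|·|u^2 - 4u + 16|.
Impose delta ≤ 2 so that |u| < 6; then |u^2 - 4u + 16| ≤ 76.
Hence |u^3 + 64| ≤ 76|u + 4|, which is < eps once |u + 4| < eps/76.
Take delta = min(2, eps/76). If 0 < |u + 4| < delta then both bounds hold and |u^3 + 64| ≤ 76|u + 4| < 76·(eps/76) = eps.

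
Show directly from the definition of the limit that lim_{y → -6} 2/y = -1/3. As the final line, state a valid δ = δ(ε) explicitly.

Let ε > 0 be given. We seek δ > 0 such that 0 < |y + 6| < δ implies |2/y + 1/3| < ε.
|2/y + 1/3| = 2·|-6 − y|/(6·|y|) = 2|y + 6|/(6|y|).
Restrict δ ≤ 3. Then |y + 6| < 3 gives |y| > 3, so 6|y| > 18.
Then |2/y + 1/3| < 2|y + 6|/18, which is < ε when |y + 6| < 9ε.
Take δ = min(3, 9ε). Then 0 < |y + 6| < δ gives both |y + 6| < 3 and |y + 6| < 9ε, so |2/y + 1/3| < ε.

δ = min(3, 9ε)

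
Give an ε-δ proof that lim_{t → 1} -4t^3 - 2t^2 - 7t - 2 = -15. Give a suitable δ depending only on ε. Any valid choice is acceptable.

Fix ε > 0. We want δ > 0 such that 0 < |t − 1| < δ implies |(-4t^3 - 2t^2 - 7t - 2) + 15| < ε.
(-4t^3 - 2t^2 - 7t - 2) + 15 = -4t^3 - 2t^2 - 7t + 13 = (t − 1)(-4t^2 - 6t - 13).
So |(-4t^3 - 2t^2 - 7t - 2) + 15| = |t − 1|·|-4t^2 - 6t - 13|.
Require δ ≤ 2. Then |t − 1| < 2 gives |t| < 3, and by the triangle inequality |-4t^2 - 6t - 13| ≤ 4·3^2 + 6·3 + 13 = 67.
Hence |(-4t^3 - 2t^2 - 7t - 2) + 15| ≤ 67|t − 1| < ε provided |t − 1| < ε/67.
Take δ = min(2, ε/67). Then 0 < |t − 1| < δ gives both |t − 1| < 2 and |t − 1| < ε/67, so |(-4t^3 - 2t^2 - 7t - 2) + 15| < ε.

δ = min(2, ε/67)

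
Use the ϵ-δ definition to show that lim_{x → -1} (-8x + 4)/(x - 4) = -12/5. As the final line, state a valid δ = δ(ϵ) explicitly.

Let ϵ > 0 be given. We want δ > 0 with 0 < |x + 1| < δ ⇒ |(-8x + 4)/(x - 4) + 12/5| < ϵ.
Combining over a common denominator, (-8x + 4)/(x - 4) + 12/5 = [(-8x + 4)·(-5) − 12·(x - 4)] / [(-5)·(x - 4)] = 28(x + 1) / ((-5)(x - 4)).
So |(-8x + 4)/(x - 4) + 12/5| = 28|x + 1| / (5·|x − 4|).
Require δ ≤ 5/2, so |x − 4| ≥ |-5| − |x + 1| > 5 − 5/2 = 5/2.
Hence |(-8x + 4)/(x - 4) + 12/5| < 28|x + 1|/(5·(5/2)) = (56/25)|x + 1|, which is < ϵ once |x + 1| < (25/56)ϵ.
Take δ = min(5/2, (25/56)ϵ). Then 0 < |x + 1| < δ forces both bounds, so |(-8x + 4)/(x - 4) + 12/5| < ϵ.

δ = min(5/2, (25/56)ϵ)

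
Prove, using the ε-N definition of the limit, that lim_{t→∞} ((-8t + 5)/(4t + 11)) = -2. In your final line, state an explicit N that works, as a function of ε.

Fix ε > 0. We seek N > 0 such that t > N implies |(-8t + 5)/(4t + 11) + 2| < ε.
(-8t + 5)/(4t + 11) + 2 = (4(-8t + 5) − (-8)(4t + 11)) / (4(4t + 11)) = 108/(4(4t + 11)).
For t > 0 we have 4t + 11 > 4t, so |(-8t + 5)/(4t + 11) + 2| = 108/(4(4t + 11)) < 108/(4·4t) = (27/4)/t.
Thus |(-8t + 5)/(4t + 11) + 2| < ε whenever t > (27/4)/ε.
Take N = (27/4)/ε. If t > N then |(-8t + 5)/(4t + 11) + 2| < (27/4)/t < ε.

N = (27/4)/ε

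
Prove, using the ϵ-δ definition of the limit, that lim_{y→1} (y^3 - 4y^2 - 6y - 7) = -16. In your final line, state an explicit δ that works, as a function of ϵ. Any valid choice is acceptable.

Let ϵ > 0 be given. We want δ > 0 such that 0 < |y − 1| < δ implies |(y^3 - 4y^2 - 6y - 7) + 16| < ϵ.
(y^3 - 4y^2 - 6y - 7) + 16 = y^3 - 4y^2 - 6y + 9 = (y − 1)(y^2 - 3y - 9).
So |(y^3 - 4y^2 - 6y - 7) + 16| = |y − 1|·|y^2 - 3y - 9|.
Assume first that |y − 1| < 2, so |y| < 3. Then |y^2 - 3y - 9| ≤ 3^2 + 3·3 + 9 = 27.
Hence |(y^3 - 4y^2 - 6y - 7) + 16| ≤ 27|y − 1| < ϵ provided |y − 1| < ϵ/27.
Take δ = min(2, ϵ/27). Then 0 < |y − 1| < δ gives both |y − 1| < 2 and |y − 1| < ϵ/27, so |(y^3 - 4y^2 - 6y - 7) + 16| < ϵ.

δ = min(2, ϵ/27)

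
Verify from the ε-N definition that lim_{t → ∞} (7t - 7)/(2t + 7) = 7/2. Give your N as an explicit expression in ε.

N = (63/4)/ε

Let ε > 0. We seek N > 0 such that t > N implies |(7t - 7)/(2t + 7) − (7/2)| < ε.
(7t - 7)/(2t + 7) − (7/2) = (2(7t - 7) − 7(2t + 7)) / (2(2t + 7)) = -63/(2(2t + 7)).
For t > 0 we have 2t + 7 > 2t, so |(7t - 7)/(2t + 7) − (7/2)| = 63/(2(2t + 7)) < 63/(2·2t) = (63/4)/t.
Thus |(7t - 7)/(2t + 7) − (7/2)| < ε whenever t > (63/4)/ε.
Take N = (63/4)/ε. If t > N then |(7t - 7)/(2t + 7) − (7/2)| < (63/4)/t < ε.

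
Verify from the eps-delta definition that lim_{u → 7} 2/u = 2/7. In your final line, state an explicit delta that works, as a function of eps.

delta = min(7/2, (49/4)eps)

Suppose eps > 0. We seek delta > 0 such that 0 < |u − 7| < delta implies |2/u − (2/7)| < eps.
|2/u − (2/7)| = 2·|7 − u|/(7·|u|) = 2|u − 7|/(7|u|).
Require delta ≤ 7/2 so that |u| > 7 − 7/2 = 7/2, hence 7|u| > 49/2.
Then |2/u − (2/7)| < 2|u − 7|/(49/2), which is < eps when |u − 7| < (49/4)eps.
Take delta = min(7/2, (49/4)eps). Then 0 < |u − 7| < delta gives both |u − 7| < 7/2 and |u − 7| < (49/4)eps, so |2/u − (2/7)| < eps.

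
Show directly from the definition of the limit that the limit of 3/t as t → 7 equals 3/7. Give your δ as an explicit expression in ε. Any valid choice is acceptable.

Suppose ε > 0. We seek δ > 0 such that 0 < |t − 7| < δ implies |3/t − (3/7)| < ε.
|3/t − (3/7)| = 3·|7 − t|/(7·|t|) = 3|t − 7|/(7|t|).
Restrict δ ≤ 7/2. Then |t − 7| < 7/2 gives |t| > 7/2, so 7|t| > 49/2.
Then |3/t − (3/7)| < 3|t − 7|/(49/2), which is < ε when |t − 7| < (49/6)ε.
Take δ = min(7/2, (49/6)ε). Then 0 < |t − 7| < δ gives both |t − 7| < 7/2 and |t − 7| < (49/6)ε, so |3/t − (3/7)| < ε.

δ = min(7/2, (49/6)ε)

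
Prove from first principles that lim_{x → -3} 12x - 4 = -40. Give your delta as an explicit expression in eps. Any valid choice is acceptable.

Suppose eps > 0. We need delta > 0 so that 0 < |x + 3| < delta implies |(12x - 4) + 40| < eps.
Since (12x - 4) + 40 = 12(x + 3), we have |(12x - 4) + 40| = 12|x + 3|.
Thus it suffices that |x + 3| < eps/12.
Take delta = eps/12. If 0 < |x + 3| < delta then |(12x - 4) + 40| = 12|x + 3| < 12·(eps/12) = eps.

delta = eps/12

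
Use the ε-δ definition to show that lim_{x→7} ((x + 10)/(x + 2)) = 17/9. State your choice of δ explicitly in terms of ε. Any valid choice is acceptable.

δ = min(9/2, (81/16)ε)

Fix ε > 0. We want δ > 0 with 0 < |x − 7| < δ ⇒ |(x + 10)/(x + 2) − (17/9)| < ε.
Combining over a common denominator, (x + 10)/(x + 2) − (17/9) = [(x + 10)·9 − 17·(x + 2)] / [9·(x + 2)] = -8(x − 7) / (9(x + 2)).
So |(x + 10)/(x + 2) − (17/9)| = 8|x − 7| / (9·|x + 2|).
Require δ ≤ 9/2, so |x + 2| ≥ |9| − |x − 7| > 9 − 9/2 = 9/2.
Hence |(x + 10)/(x + 2) − (17/9)| < 8|x − 7|/(9·(9/2)) = (16/81)|x − 7|, which is < ε once |x − 7| < (81/16)ε.
Take δ = min(9/2, (81/16)ε). Then 0 < |x − 7| < δ forces both bounds, so |(x + 10)/(x + 2) − (17/9)| < ε.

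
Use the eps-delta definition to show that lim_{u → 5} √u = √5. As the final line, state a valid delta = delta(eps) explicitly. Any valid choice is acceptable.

delta = min(5, √5·eps)

Fix eps > 0. We want delta > 0 such that 0 < |u − 5| < delta implies |√u − √5| < eps.
Multiplying by the conjugate, |√u − √5| = |u − 5|/(√u + √5).
Restrict delta ≤ 5 so that |u − 5| < 5 forces u > 0, and then √u + √5 > √5.
Hence |√u − √5| < |u − 5|/√5, which is < eps once |u − 5| < √5·eps.
Take delta = min(5, √5·eps). If 0 < |u − 5| < delta then u > 0 and |√u − √5| < |u − 5|/√5 < eps.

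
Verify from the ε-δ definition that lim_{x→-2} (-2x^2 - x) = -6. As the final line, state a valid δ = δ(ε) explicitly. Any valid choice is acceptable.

Suppose ε > 0. We want δ > 0 such that 0 < |x + 2| < δ implies |(-2x^2 - x) + 6| < ε.
(-2x^2 - x) + 6 = -2x^2 - x + 6 = (x + 2)(-2x + 3).
So |(-2x^2 - x) + 6| = |x + 2|·|-2x + 3|.
Require δ ≤ 1. Then |x + 2| < 1 gives |x| < 3, and by the triangle inequality |-2x + 3| ≤ 2·3 + 3 = 9.
Hence |(-2x^2 - x) + 6| ≤ 9|x + 2| < ε provided |x + 2| < ε/9.
Take δ = min(1, ε/9). Then 0 < |x + 2| < δ gives both |x + 2| < 1 and |x + 2| < ε/9, so |(-2x^2 - x) + 6| < ε.

δ = min(1, ε/9)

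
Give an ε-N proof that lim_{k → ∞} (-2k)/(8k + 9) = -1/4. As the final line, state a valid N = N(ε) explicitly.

Let ε > 0. For k ≥ 1, |(-2k)/(8k + 9) + 1/4| = |18|/(8(8k + 9)) = 18/(8(8k + 9)).
Since 8k + 9 ≥ 8k for k ≥ 1, this is ≤ 18/(8·8k) = (9/32)/k.
So |(-2k)/(8k + 9) + 1/4| < ε whenever k > (9/32)/ε.
Take N = (9/32)/ε. If k > N then |(-2k)/(8k + 9) + 1/4| ≤ (9/32)/k < ε.

N = (9/32)/ε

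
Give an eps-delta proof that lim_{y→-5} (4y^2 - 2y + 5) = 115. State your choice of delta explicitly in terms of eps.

Fix eps > 0. We want delta > 0 such that 0 < |y + 5| < delta implies |(4y^2 - 2y + 5) − 115| < eps.
(4y^2 - 2y + 5) − 115 = 4y^2 - 2y - 110 = (y + 5)(4y - 22).
So |(4y^2 - 2y + 5) − 115| = |y + 5|·|4y - 22|.
Require delta ≤ 2. Then |y + 5| < 2 gives |y| < 7, and by the triangle inequality |4y - 22| ≤ 4·7 + 22 = 50.
Hence |(4y^2 - 2y + 5) − 115| ≤ 50|y + 5| < eps provided |y + 5| < eps/50.
Choosing delta = min(2, eps/50) ensures both conditions, hence |(4y^2 - 2y + 5) − 115| < eps.

delta = min(2, eps/50)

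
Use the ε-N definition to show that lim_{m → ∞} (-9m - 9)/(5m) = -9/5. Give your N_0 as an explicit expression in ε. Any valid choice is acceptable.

N_0 = (9/5)/ε

Let ε > 0. For m ≥ 1, |(-9m - 9)/(5m) + 9/5| = |-45|/(5(5m)) = 45/(5(5m)).
Since 5m ≥ 5m for m ≥ 1, this is ≤ 45/(5·5m) = (9/5)/m.
So |(-9m - 9)/(5m) + 9/5| < ε whenever m > (9/5)/ε.
Take N_0 = (9/5)/ε. If m > N_0 then |(-9m - 9)/(5m) + 9/5| ≤ (9/5)/m < ε.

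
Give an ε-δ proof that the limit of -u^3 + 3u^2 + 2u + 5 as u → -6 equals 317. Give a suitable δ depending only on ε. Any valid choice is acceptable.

Suppose ε > 0. We want δ > 0 such that 0 < |u + 6| < δ implies |(-u^3 + 3u^2 + 2u + 5) − 317| < ε.
(-u^3 + 3u^2 + 2u + 5) − 317 = -u^3 + 3u^2 + 2u - 312 = (u + 6)(-u^2 + 9u - 52).
So |(-u^3 + 3u^2 + 2u + 5) − 317| = |u + 6|·|-u^2 + 9u - 52|.
Assume first that |u + 6| < 2, so |u| < 8. Then |-u^2 + 9u - 52| ≤ 8^2 + 9·8 + 52 = 188.
Hence |(-u^3 + 3u^2 + 2u + 5) − 317| ≤ 188|u + 6| < ε provided |u + 6| < ε/188.
Choosing δ = min(2, ε/188) ensures both conditions, hence |(-u^3 + 3u^2 + 2u + 5) − 317| < ε.

δ = min(2, ε/188)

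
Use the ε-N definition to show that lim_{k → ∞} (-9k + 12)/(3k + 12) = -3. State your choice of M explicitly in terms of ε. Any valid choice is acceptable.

Suppose ε > 0. For k ≥ 1, |(-9k + 12)/(3k + 12) + 3| = |144|/(3(3k + 12)) = 144/(3(3k + 12)).
Since 3k + 12 ≥ 3k for k ≥ 1, this is ≤ 144/(3·3k) = 16/k.
So |(-9k + 12)/(3k + 12) + 3| < ε whenever k > 16/ε.
Take M = 16/ε. If k > M then |(-9k + 12)/(3k + 12) + 3| ≤ 16/k < ε.

M = 16/ε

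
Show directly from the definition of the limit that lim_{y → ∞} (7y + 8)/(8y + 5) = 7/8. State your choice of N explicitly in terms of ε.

Fix ε > 0. We seek N > 0 such that y > N implies |(7y + 8)/(8y + 5) − (7/8)| < ε.
(7y + 8)/(8y + 5) − (7/8) = (8(7y + 8) − 7(8y + 5)) / (8(8y + 5)) = 29/(8(8y + 5)).
For y > 0 we have 8y + 5 > 8y, so |(7y + 8)/(8y + 5) − (7/8)| = 29/(8(8y + 5)) < 29/(8·8y) = (29/64)/y.
Thus |(7y + 8)/(8y + 5) − (7/8)| < ε whenever y > (29/64)/ε.
Take N = (29/64)/ε. If y > N then |(7y + 8)/(8y + 5) − (7/8)| < (29/64)/y < ε.

N = (29/64)/ε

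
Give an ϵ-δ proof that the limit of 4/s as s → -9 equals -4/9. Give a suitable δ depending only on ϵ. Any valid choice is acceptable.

Let ϵ > 0 be given. We seek δ > 0 such that 0 < |s + 9| < δ implies |4/s + 4/9| < ϵ.
|4/s + 4/9| = 4·|-9 − s|/(9·|s|) = 4|s + 9|/(9|s|).
Restrict δ ≤ 9/2. Then |s + 9| < 9/2 gives |s| > 9/2, so 9|s| > 81/2.
Then |4/s + 4/9| < 4|s + 9|/(81/2), which is < ϵ when |s + 9| < (81/8)ϵ.
Take δ = min(9/2, (81/8)ϵ). Then 0 < |s + 9| < δ gives both |s + 9| < 9/2 and |s + 9| < (81/8)ϵ, so |4/s + 4/9| < ϵ.

δ = min(9/2, (81/8)ϵ)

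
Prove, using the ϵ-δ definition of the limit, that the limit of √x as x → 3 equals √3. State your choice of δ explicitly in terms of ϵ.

δ = min(3, √3·ϵ)

Fix ϵ > 0. We want δ > 0 such that 0 < |x − 3| < δ implies |√x − √3| < ϵ.
Rationalise: √x − √3 = (x − 3)/(√x + √3), so |√x − √3| = |x − 3|/(√x + √3).
Restrict δ ≤ 3 so that |x − 3| < 3 forces x > 0, and then √x + √3 > √3.
Hence |√x − √3| < |x − 3|/√3, which is < ϵ once |x − 3| < √3·ϵ.
Take δ = min(3, √3·ϵ). If 0 < |x − 3| < δ then x > 0 and |√x − √3| < |x − 3|/√3 < ϵ.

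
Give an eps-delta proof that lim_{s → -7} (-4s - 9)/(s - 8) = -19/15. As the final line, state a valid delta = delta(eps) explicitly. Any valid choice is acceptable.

Let eps > 0 be given. We want delta > 0 with 0 < |s + 7| < delta ⇒ |(-4s - 9)/(s - 8) + 19/15| < eps.
Combining over a common denominator, (-4s - 9)/(s - 8) + 19/15 = [(-4s - 9)·(-15) − 19·(s - 8)] / [(-15)·(s - 8)] = 41(s + 7) / ((-15)(s - 8)).
So |(-4s - 9)/(s - 8) + 19/15| = 41|s + 7| / (15·|s − 8|).
Restrict delta ≤ 15/2. Then |s + 7| < 15/2 gives |s − 8| = |(s + 7) + (-15)| ≥ 15 − 15/2 = 15/2.
Hence |(-4s - 9)/(s - 8) + 19/15| < 41|s + 7|/(15·(15/2)) = (82/225)|s + 7|, which is < eps once |s + 7| < (225/82)eps.
Take delta = min(15/2, (225/82)eps). Then 0 < |s + 7| < delta forces both bounds, so |(-4s - 9)/(s - 8) + 19/15| < eps.

delta = min(15/2, (225/82)eps)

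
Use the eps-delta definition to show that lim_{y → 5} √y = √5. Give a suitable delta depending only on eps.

delta = min(5, √5·eps)

Fix eps > 0. We want delta > 0 such that 0 < |y − 5| < delta implies |√y − √5| < eps.
Multiplying by the conjugate, |√y − √5| = |y − 5|/(√y + √5).
Restrict delta ≤ 5 so that |y − 5| < 5 forces y > 0, and then √y + √5 > √5.
Hence |√y − √5| < |y − 5|/√5, which is < eps once |y − 5| < √5·eps.
Take delta = min(5, √5·eps). If 0 < |y − 5| < delta then y > 0 and |√y − √5| < |y − 5|/√5 < eps.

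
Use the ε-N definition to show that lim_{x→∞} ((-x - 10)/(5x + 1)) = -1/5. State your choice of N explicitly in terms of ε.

Suppose ε > 0. We seek N > 0 such that x > N implies |(-x - 10)/(5x + 1) + 1/5| < ε.
(-x - 10)/(5x + 1) + 1/5 = (5(-x - 10) − (-1)(5x + 1)) / (5(5x + 1)) = -49/(5(5x + 1)).
For x > 0 we have 5x + 1 > 5x, so |(-x - 10)/(5x + 1) + 1/5| = 49/(5(5x + 1)) < 49/(5·5x) = (49/25)/x.
Thus |(-x - 10)/(5x + 1) + 1/5| < ε whenever x > (49/25)/ε.
Take N = (49/25)/ε. If x > N then |(-x - 10)/(5x + 1) + 1/5| < (49/25)/x < ε.

N = (49/25)/ε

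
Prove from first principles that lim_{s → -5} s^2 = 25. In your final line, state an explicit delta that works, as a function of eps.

Let eps > 0. We seek delta > 0 with 0 < |s + 5| < delta ⇒ |s^2 − 25| < eps.
Factor: s^2 − 25 = (s + 5)(s - 5), so |s^2 − 25| = |s + 5|·|s - 5|.
Restrict delta ≤ 1. Then |s + 5| < 1 gives |s| < 6, so by the triangle inequality |s - 5| ≤ 6 + 5 = 11.
Hence |s^2 − 25| ≤ 11|s + 5|, which is < eps once |s + 5| < eps/11.
Take delta = min(1, eps/11). If 0 < |s + 5| < delta then both bounds hold and |s^2 − 25| ≤ 11|s + 5| < 11·(eps/11) = eps.

delta = min(1, eps/11)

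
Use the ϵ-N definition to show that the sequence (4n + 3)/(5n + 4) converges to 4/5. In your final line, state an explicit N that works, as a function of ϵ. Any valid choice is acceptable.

N = (1/25)/ϵ

Let ϵ > 0 be given. For n ≥ 1, |(4n + 3)/(5n + 4) − (4/5)| = |-1|/(5(5n + 4)) = 1/(5(5n + 4)).
Since 5n + 4 ≥ 5n for n ≥ 1, this is ≤ 1/(5·5n) = (1/25)/n.
So |(4n + 3)/(5n + 4) − (4/5)| < ϵ whenever n > (1/25)/ϵ.
Take N = (1/25)/ϵ. If n > N then |(4n + 3)/(5n + 4) − (4/5)| ≤ (1/25)/n < ϵ.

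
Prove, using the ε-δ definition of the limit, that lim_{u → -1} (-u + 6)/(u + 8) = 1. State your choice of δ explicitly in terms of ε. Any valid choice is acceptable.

δ = min(7/2, (7/4)ε)

Let ε > 0 be given. We want δ > 0 with 0 < |u + 1| < δ ⇒ |(-u + 6)/(u + 8) − 1| < ε.
Combining over a common denominator, (-u + 6)/(u + 8) − 1 = [(-u + 6)·7 − 7·(u + 8)] / [7·(u + 8)] = -14(u + 1) / (7(u + 8)).
So |(-u + 6)/(u + 8) − 1| = 14|u + 1| / (7·|u + 8|).
Require δ ≤ 7/2, so |u + 8| ≥ |7| − |u + 1| > 7 − 7/2 = 7/2.
Hence |(-u + 6)/(u + 8) − 1| < 14|u + 1|/(7·(7/2)) = (4/7)|u + 1|, which is < ε once |u + 1| < (7/4)ε.
Take δ = min(7/2, (7/4)ε). Then 0 < |u + 1| < δ forces both bounds, so |(-u + 6)/(u + 8) − 1| < ε.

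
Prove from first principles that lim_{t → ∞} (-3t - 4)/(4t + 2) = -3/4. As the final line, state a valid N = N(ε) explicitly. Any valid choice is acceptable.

Let ε > 0 be given. We seek N > 0 such that t > N implies |(-3t - 4)/(4t + 2) + 3/4| < ε.
(-3t - 4)/(4t + 2) + 3/4 = (4(-3t - 4) − (-3)(4t + 2)) / (4(4t + 2)) = -10/(4(4t + 2)).
For t > 0 we have 4t + 2 > 4t, so |(-3t - 4)/(4t + 2) + 3/4| = 10/(4(4t + 2)) < 10/(4·4t) = (5/8)/t.
Thus |(-3t - 4)/(4t + 2) + 3/4| < ε whenever t > (5/8)/ε.
Take N = (5/8)/ε. If t > N then |(-3t - 4)/(4t + 2) + 3/4| < (5/8)/t < ε.

N = (5/8)/ε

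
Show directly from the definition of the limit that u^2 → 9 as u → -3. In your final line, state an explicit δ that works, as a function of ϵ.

δ = min(2, ϵ/8)

Let ϵ > 0. We seek δ > 0 with 0 < |u + 3| < δ ⇒ |u^2 − 9| < ϵ.
Factor: u^2 − 9 = (u + 3)(u - 3), so |u^2 − 9| = |u + 3|·|u - 3|.
Restrict δ ≤ 2. Then |u + 3| < 2 gives |u| < 5, so by the triangle inequality |u - 3| ≤ 5 + 3 = 8.
Hence |u^2 − 9| ≤ 8|u + 3|, which is < ϵ once |u + 3| < ϵ/8.
Take δ = min(2, ϵ/8). If 0 < |u + 3| < δ then both bounds hold and |u^2 − 9| ≤ 8|u + 3| < 8·(ϵ/8) = ϵ.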